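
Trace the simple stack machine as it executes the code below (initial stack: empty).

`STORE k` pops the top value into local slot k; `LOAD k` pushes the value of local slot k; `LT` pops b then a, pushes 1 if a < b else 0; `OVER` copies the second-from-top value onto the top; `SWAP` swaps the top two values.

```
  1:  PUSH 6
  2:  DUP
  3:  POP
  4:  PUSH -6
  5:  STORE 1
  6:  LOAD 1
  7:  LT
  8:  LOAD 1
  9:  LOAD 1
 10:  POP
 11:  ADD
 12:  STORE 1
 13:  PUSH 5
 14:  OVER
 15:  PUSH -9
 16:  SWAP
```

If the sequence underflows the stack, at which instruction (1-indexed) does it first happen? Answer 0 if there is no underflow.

14

PUSH 6  -> 6
DUP     -> 6 6
POP     -> 6
PUSH -6 -> 6 -6
STORE 1 -> 6
LOAD 1  -> 6 -6
LT      -> 0
LOAD 1  -> 0 -6
LOAD 1  -> 0 -6 -6
POP     -> 0 -6
ADD     -> -6
STORE 1 -> (empty)
PUSH 5  -> 5
OVER  — needs 2 operands, stack has 1 → underflow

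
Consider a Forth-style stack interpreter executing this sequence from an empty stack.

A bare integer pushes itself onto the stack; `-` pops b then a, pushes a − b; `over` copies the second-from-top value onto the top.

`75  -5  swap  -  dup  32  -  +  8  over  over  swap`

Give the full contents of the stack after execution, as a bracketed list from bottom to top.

75   : 75
-5   : 75 -5
swap : -5 75
-    : -80
dup  : -80 -80
32   : -80 -80 32
-    : -80 -112
+    : -192
8    : -192 8
over : -192 8 -192
over : -192 8 -192 8
swap : -192 8 8 -192

[-192, 8, 8, -192]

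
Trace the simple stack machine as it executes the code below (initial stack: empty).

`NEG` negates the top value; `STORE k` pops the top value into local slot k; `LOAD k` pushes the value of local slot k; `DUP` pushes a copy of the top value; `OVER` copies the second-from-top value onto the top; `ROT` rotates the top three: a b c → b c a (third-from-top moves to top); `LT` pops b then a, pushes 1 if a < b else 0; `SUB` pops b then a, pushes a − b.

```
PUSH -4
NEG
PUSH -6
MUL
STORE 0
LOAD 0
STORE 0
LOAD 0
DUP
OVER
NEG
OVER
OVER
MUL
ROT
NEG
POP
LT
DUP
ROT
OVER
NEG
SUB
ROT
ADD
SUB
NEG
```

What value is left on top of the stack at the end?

PUSH -4 → -4
NEG     → 4
PUSH -6 → 4 -6
MUL     → -24
STORE 0 → (empty)
LOAD 0  → -24
STORE 0 → (empty)
LOAD 0  → -24
DUP     → -24 -24
OVER    → -24 -24 -24
NEG     → -24 -24 24
OVER    → -24 -24 24 -24
OVER    → -24 -24 24 -24 24
MUL     → -24 -24 24 -576
ROT     → -24 24 -576 -24
NEG     → -24 24 -576 24
POP     → -24 24 -576
LT      → -24 0
DUP     → -24 0 0
ROT     → 0 0 -24
OVER    → 0 0 -24 0
NEG     → 0 0 -24 0
SUB     → 0 0 -24
ROT     → 0 -24 0
ADD     → 0 -24
SUB     → 24
NEG     → -24

-24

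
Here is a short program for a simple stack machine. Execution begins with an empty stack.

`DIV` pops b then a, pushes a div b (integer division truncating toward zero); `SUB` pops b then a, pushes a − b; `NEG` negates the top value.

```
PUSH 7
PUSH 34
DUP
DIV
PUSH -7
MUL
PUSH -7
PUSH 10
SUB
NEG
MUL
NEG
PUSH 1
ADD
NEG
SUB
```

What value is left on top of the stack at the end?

PUSH 7  : [7]
PUSH 34 : [7, 34]
DUP     : [7, 34, 34]
DIV     : [7, 1]
PUSH -7 : [7, 1, -7]
MUL     : [7, -7]
PUSH -7 : [7, -7, -7]
PUSH 10 : [7, -7, -7, 10]
SUB     : [7, -7, -17]
NEG     : [7, -7, 17]
MUL     : [7, -119]
NEG     : [7, 119]
PUSH 1  : [7, 119, 1]
ADD     : [7, 120]
NEG     : [7, -120]
SUB     : [127]

127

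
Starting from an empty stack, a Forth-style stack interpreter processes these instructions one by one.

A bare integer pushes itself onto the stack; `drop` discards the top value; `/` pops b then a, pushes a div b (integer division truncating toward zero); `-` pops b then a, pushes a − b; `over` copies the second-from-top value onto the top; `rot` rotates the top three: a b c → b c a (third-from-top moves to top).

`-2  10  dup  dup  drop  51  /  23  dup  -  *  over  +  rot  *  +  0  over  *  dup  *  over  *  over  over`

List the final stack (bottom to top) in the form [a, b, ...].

-2   → [-2]
10   → [-2, 10]
dup  → [-2, 10, 10]
dup  → [-2, 10, 10, 10]
drop → [-2, 10, 10]
51   → [-2, 10, 10, 51]
/    → [-2, 10, 0]
23   → [-2, 10, 0, 23]
dup  → [-2, 10, 0, 23, 23]
-    → [-2, 10, 0, 0]
*    → [-2, 10, 0]
over → [-2, 10, 0, 10]
+    → [-2, 10, 10]
rot  → [10, 10, -2]
*    → [10, -20]
+    → [-10]
0    → [-10, 0]
over → [-10, 0, -10]
*    → [-10, 0]
dup  → [-10, 0, 0]
*    → [-10, 0]
over → [-10, 0, -10]
*    → [-10, 0]
over → [-10, 0, -10]
over → [-10, 0, -10, 0]

[-10, 0, -10, 0]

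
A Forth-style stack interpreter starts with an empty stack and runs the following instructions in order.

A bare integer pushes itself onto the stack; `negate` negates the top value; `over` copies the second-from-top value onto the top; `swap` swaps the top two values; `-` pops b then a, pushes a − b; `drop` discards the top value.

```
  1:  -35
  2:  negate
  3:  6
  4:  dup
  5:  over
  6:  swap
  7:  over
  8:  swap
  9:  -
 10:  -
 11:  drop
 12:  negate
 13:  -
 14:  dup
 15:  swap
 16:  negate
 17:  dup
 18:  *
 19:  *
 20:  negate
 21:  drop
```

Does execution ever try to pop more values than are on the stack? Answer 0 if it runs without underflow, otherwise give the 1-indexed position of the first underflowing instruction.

-35     -35
negate  35
6       35 6
dup     35 6 6
over    35 6 6 6
swap    35 6 6 6
over    35 6 6 6 6
swap    35 6 6 6 6
-       35 6 6 0
-       35 6 6
drop    35 6
negate  35 -6
-       41
dup     41 41
swap    41 41
negate  41 -41
dup     41 -41 -41
*       41 1681
*       68921
negate  -68921
drop    (empty)

0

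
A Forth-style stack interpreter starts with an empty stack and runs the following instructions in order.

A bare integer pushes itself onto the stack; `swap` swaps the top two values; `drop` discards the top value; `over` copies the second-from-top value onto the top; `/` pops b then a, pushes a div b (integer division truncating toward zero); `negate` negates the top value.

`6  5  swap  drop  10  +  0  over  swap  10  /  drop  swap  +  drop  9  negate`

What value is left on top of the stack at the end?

6      → 6
5      → 6 5
swap   → 5 6
drop   → 5
10     → 5 10
+      → 15
0      → 15 0
over   → 15 0 15
swap   → 15 15 0
10     → 15 15 0 10
/      → 15 15 0
drop   → 15 15
swap   → 15 15
+      → 30
drop   → (empty)
9      → 9
negate → -9

-9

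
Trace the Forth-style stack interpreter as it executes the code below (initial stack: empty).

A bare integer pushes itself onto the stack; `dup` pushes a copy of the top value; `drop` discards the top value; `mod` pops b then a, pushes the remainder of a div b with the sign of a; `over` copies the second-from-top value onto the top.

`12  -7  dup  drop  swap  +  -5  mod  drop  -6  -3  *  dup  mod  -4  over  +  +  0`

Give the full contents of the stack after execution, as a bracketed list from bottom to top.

[-4, 0]

12    12
-7    12 -7
dup   12 -7 -7
drop  12 -7
swap  -7 12
+     5
-5    5 -5
mod   0
drop  (empty)
-6    -6
-3    -6 -3
*     18
dup   18 18
mod   0
-4    0 -4
over  0 -4 0
+     0 -4
+     -4
0     -4 0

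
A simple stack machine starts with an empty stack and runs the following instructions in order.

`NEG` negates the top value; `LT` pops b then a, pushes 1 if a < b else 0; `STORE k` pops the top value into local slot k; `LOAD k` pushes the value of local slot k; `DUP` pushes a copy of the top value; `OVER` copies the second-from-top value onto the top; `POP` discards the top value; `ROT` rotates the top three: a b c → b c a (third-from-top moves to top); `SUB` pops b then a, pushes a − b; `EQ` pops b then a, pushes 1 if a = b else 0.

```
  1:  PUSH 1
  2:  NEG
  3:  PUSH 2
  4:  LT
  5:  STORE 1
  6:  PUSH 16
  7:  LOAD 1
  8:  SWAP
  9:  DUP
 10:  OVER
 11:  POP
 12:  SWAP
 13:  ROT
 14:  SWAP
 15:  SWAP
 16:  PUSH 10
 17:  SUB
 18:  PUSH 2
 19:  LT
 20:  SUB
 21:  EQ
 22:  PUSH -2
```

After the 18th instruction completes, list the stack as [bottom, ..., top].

PUSH 1  : [1]
NEG     : [-1]
PUSH 2  : [-1, 2]
LT      : [1]
STORE 1 : []
PUSH 16 : [16]
LOAD 1  : [16, 1]
SWAP    : [1, 16]
DUP     : [1, 16, 16]
OVER    : [1, 16, 16, 16]
POP     : [1, 16, 16]
SWAP    : [1, 16, 16]
ROT     : [16, 16, 1]
SWAP    : [16, 1, 16]
SWAP    : [16, 16, 1]
PUSH 10 : [16, 16, 1, 10]
SUB     : [16, 16, -9]
PUSH 2  : [16, 16, -9, 2]

[16, 16, -9, 2]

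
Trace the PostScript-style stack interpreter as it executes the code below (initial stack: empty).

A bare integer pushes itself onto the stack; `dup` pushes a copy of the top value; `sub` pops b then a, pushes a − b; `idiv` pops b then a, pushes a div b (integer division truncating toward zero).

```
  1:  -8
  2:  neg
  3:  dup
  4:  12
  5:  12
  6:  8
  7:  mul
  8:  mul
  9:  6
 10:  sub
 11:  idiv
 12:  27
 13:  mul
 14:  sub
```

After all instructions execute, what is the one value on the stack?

8

-8   : [-8]
neg  : [8]
dup  : [8, 8]
12   : [8, 8, 12]
12   : [8, 8, 12, 12]
8    : [8, 8, 12, 12, 8]
mul  : [8, 8, 12, 96]
mul  : [8, 8, 1152]
6    : [8, 8, 1152, 6]
sub  : [8, 8, 1146]
idiv : [8, 0]
27   : [8, 0, 27]
mul  : [8, 0]
sub  : [8]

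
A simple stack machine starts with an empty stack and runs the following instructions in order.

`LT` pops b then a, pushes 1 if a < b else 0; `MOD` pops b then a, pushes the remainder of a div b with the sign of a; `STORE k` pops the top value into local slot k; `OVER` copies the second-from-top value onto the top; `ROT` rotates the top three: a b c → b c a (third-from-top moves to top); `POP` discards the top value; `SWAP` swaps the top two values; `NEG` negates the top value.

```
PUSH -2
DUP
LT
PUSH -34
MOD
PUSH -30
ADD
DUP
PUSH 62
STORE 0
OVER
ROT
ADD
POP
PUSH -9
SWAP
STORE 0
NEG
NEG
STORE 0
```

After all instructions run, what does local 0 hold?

-9

PUSH -2  → [-2]
DUP      → [-2, -2]
LT       → [0]
PUSH -34 → [0, -34]
MOD      → [0]
PUSH -30 → [0, -30]
ADD      → [-30]
DUP      → [-30, -30]
PUSH 62  → [-30, -30, 62]
STORE 0  → [-30, -30]
OVER     → [-30, -30, -30]
ROT      → [-30, -30, -30]
ADD      → [-30, -60]
POP      → [-30]
PUSH -9  → [-30, -9]
SWAP     → [-9, -30]
STORE 0  → [-9]
NEG      → [9]
NEG      → [-9]
STORE 0  → []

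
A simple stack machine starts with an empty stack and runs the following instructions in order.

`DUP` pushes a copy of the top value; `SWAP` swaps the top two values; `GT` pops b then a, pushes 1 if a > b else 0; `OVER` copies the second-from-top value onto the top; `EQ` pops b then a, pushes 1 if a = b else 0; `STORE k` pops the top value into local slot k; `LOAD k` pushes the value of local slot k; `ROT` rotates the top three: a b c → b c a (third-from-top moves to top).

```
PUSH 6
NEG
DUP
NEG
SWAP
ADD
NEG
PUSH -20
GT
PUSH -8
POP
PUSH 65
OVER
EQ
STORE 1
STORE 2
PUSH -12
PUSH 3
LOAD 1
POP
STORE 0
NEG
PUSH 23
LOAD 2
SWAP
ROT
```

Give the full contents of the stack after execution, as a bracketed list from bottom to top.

[1, 23, 12]

PUSH 6   -> 6
NEG      -> -6
DUP      -> -6 -6
NEG      -> -6 6
SWAP     -> 6 -6
ADD      -> 0
NEG      -> 0
PUSH -20 -> 0 -20
GT       -> 1
PUSH -8  -> 1 -8
POP      -> 1
PUSH 65  -> 1 65
OVER     -> 1 65 1
EQ       -> 1 0
STORE 1  -> 1
STORE 2  -> (empty)
PUSH -12 -> -12
PUSH 3   -> -12 3
LOAD 1   -> -12 3 0
POP      -> -12 3
STORE 0  -> -12
NEG      -> 12
PUSH 23  -> 12 23
LOAD 2   -> 12 23 1
SWAP     -> 12 1 23
ROT      -> 1 23 12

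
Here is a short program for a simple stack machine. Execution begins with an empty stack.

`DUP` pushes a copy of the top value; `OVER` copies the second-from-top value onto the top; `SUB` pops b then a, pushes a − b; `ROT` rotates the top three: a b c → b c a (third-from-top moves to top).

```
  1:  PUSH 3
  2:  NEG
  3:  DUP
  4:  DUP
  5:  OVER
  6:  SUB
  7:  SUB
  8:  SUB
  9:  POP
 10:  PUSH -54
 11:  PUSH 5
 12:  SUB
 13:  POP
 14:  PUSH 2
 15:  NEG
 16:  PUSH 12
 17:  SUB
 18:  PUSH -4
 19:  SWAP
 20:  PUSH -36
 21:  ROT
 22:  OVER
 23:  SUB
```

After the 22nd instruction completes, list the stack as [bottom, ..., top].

PUSH 3    3
NEG       -3
DUP       -3 -3
DUP       -3 -3 -3
OVER      -3 -3 -3 -3
SUB       -3 -3 0
SUB       -3 -3
SUB       0
POP       (empty)
PUSH -54  -54
PUSH 5    -54 5
SUB       -59
POP       (empty)
PUSH 2    2
NEG       -2
PUSH 12   -2 12
SUB       -14
PUSH -4   -14 -4
SWAP      -4 -14
PUSH -36  -4 -14 -36
ROT       -14 -36 -4
OVER      -14 -36 -4 -36

[-14, -36, -4, -36]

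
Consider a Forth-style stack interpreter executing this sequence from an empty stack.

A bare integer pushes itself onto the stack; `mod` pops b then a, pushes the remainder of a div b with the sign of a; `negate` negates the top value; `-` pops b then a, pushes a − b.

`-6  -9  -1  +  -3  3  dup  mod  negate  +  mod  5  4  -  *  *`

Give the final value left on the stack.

-6     -> [-6]
-9     -> [-6, -9]
-1     -> [-6, -9, -1]
+      -> [-6, -10]
-3     -> [-6, -10, -3]
3      -> [-6, -10, -3, 3]
dup    -> [-6, -10, -3, 3, 3]
mod    -> [-6, -10, -3, 0]
negate -> [-6, -10, -3, 0]
+      -> [-6, -10, -3]
mod    -> [-6, -1]
5      -> [-6, -1, 5]
4      -> [-6, -1, 5, 4]
-      -> [-6, -1, 1]
*      -> [-6, -1]
*      -> [6]

6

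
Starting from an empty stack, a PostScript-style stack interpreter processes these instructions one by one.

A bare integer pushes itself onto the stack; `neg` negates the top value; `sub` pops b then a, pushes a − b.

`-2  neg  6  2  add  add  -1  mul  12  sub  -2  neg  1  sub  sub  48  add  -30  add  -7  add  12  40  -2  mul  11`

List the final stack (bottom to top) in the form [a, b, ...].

[-12, 12, -80, 11]

-2  -> -2
neg -> 2
6   -> 2 6
2   -> 2 6 2
add -> 2 8
add -> 10
-1  -> 10 -1
mul -> -10
12  -> -10 12
sub -> -22
-2  -> -22 -2
neg -> -22 2
1   -> -22 2 1
sub -> -22 1
sub -> -23
48  -> -23 48
add -> 25
-30 -> 25 -30
add -> -5
-7  -> -5 -7
add -> -12
12  -> -12 12
40  -> -12 12 40
-2  -> -12 12 40 -2
mul -> -12 12 -80
11  -> -12 12 -80 11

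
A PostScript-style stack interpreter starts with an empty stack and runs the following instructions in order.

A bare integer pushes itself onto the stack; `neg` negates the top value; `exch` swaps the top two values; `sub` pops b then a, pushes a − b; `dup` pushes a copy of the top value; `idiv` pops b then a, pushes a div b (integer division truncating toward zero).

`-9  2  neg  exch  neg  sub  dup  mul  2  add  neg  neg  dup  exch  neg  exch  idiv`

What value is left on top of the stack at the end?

-9   : -9
2    : -9 2
neg  : -9 -2
exch : -2 -9
neg  : -2 9
sub  : -11
dup  : -11 -11
mul  : 121
2    : 121 2
add  : 123
neg  : -123
neg  : 123
dup  : 123 123
exch : 123 123
neg  : 123 -123
exch : -123 123
idiv : -1

-1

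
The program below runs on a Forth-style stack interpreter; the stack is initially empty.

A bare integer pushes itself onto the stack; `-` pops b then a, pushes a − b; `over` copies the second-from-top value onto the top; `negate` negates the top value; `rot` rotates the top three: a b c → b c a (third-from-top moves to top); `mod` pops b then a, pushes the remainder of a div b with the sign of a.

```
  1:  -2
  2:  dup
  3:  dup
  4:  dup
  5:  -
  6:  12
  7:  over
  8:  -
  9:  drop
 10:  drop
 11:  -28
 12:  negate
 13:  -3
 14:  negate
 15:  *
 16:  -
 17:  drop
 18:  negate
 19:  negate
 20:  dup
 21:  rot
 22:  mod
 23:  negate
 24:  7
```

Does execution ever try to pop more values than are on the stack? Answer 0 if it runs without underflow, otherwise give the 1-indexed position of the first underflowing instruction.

-2     : -2
dup    : -2 -2
dup    : -2 -2 -2
dup    : -2 -2 -2 -2
-      : -2 -2 0
12     : -2 -2 0 12
over   : -2 -2 0 12 0
-      : -2 -2 0 12
drop   : -2 -2 0
drop   : -2 -2
-28    : -2 -2 -28
negate : -2 -2 28
-3     : -2 -2 28 -3
negate : -2 -2 28 3
*      : -2 -2 84
-      : -2 -86
drop   : -2
negate : 2
negate : -2
dup    : -2 -2
rot  — needs 3 operands, stack has 2 → underflow

21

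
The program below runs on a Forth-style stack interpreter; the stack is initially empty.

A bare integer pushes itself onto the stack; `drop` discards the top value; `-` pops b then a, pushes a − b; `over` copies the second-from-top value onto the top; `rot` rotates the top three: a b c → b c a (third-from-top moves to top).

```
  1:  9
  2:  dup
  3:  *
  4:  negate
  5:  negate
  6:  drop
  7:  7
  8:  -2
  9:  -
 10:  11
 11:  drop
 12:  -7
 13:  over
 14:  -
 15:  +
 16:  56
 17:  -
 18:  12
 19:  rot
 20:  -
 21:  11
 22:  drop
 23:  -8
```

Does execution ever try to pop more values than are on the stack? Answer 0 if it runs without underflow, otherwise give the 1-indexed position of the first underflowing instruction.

9       [9]
dup     [9, 9]
*       [81]
negate  [-81]
negate  [81]
drop    []
7       [7]
-2      [7, -2]
-       [9]
11      [9, 11]
drop    [9]
-7      [9, -7]
over    [9, -7, 9]
-       [9, -16]
+       [-7]
56      [-7, 56]
-       [-63]
12      [-63, 12]
rot  — needs 3 operands, stack has 2 → underflow

19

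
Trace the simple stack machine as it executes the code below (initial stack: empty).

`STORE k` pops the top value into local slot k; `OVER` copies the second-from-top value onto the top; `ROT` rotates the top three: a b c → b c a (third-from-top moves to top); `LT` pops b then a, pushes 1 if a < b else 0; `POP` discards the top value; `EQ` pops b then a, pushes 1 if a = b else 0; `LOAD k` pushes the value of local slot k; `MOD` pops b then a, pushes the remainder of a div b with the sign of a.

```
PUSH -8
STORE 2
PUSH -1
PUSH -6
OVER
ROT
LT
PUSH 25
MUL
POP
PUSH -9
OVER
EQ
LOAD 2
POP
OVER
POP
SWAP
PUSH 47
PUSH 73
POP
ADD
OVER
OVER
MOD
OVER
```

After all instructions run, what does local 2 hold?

-8

PUSH -8 : [-8]
STORE 2 : []
PUSH -1 : [-1]
PUSH -6 : [-1, -6]
OVER    : [-1, -6, -1]
ROT     : [-6, -1, -1]
LT      : [-6, 0]
PUSH 25 : [-6, 0, 25]
MUL     : [-6, 0]
POP     : [-6]
PUSH -9 : [-6, -9]
OVER    : [-6, -9, -6]
EQ      : [-6, 0]
LOAD 2  : [-6, 0, -8]
POP     : [-6, 0]
OVER    : [-6, 0, -6]
POP     : [-6, 0]
SWAP    : [0, -6]
PUSH 47 : [0, -6, 47]
PUSH 73 : [0, -6, 47, 73]
POP     : [0, -6, 47]
ADD     : [0, 41]
OVER    : [0, 41, 0]
OVER    : [0, 41, 0, 41]
MOD     : [0, 41, 0]
OVER    : [0, 41, 0, 41]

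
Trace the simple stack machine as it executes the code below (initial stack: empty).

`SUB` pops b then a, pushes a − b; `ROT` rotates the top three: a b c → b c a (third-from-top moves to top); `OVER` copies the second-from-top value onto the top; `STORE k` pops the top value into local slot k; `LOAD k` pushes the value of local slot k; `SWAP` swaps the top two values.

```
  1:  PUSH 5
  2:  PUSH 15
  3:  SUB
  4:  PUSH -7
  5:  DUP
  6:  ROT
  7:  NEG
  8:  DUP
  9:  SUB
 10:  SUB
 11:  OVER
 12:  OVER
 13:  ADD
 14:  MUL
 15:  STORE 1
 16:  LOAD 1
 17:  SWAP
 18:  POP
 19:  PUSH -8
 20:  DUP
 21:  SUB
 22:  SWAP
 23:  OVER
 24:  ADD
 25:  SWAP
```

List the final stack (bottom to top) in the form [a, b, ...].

PUSH 5   5
PUSH 15  5 15
SUB      -10
PUSH -7  -10 -7
DUP      -10 -7 -7
ROT      -7 -7 -10
NEG      -7 -7 10
DUP      -7 -7 10 10
SUB      -7 -7 0
SUB      -7 -7
OVER     -7 -7 -7
OVER     -7 -7 -7 -7
ADD      -7 -7 -14
MUL      -7 98
STORE 1  -7
LOAD 1   -7 98
SWAP     98 -7
POP      98
PUSH -8  98 -8
DUP      98 -8 -8
SUB      98 0
SWAP     0 98
OVER     0 98 0
ADD      0 98
SWAP     98 0

[98, 0]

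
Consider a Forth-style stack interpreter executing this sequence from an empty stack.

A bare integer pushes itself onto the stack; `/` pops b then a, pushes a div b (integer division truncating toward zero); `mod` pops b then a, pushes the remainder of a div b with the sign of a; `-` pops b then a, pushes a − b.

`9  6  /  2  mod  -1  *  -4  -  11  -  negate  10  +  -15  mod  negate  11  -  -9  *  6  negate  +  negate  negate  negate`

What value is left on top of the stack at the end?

-120

9      → 9
6      → 9 6
/      → 1
2      → 1 2
mod    → 1
-1     → 1 -1
*      → -1
-4     → -1 -4
-      → 3
11     → 3 11
-      → -8
negate → 8
10     → 8 10
+      → 18
-15    → 18 -15
mod    → 3
negate → -3
11     → -3 11
-      → -14
-9     → -14 -9
*      → 126
6      → 126 6
negate → 126 -6
+      → 120
negate → -120
negate → 120
negate → -120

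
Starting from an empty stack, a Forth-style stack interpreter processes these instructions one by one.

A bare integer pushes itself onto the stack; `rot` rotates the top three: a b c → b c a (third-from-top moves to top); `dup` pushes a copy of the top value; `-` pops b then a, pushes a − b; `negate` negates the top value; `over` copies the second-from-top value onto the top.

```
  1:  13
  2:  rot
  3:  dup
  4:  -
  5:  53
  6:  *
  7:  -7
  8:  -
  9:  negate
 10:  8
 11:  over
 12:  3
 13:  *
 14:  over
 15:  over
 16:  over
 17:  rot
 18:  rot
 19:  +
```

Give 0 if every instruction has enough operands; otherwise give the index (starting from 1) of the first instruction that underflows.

13 -> 13
rot  — needs 3 operands, stack has 1 → underflow

2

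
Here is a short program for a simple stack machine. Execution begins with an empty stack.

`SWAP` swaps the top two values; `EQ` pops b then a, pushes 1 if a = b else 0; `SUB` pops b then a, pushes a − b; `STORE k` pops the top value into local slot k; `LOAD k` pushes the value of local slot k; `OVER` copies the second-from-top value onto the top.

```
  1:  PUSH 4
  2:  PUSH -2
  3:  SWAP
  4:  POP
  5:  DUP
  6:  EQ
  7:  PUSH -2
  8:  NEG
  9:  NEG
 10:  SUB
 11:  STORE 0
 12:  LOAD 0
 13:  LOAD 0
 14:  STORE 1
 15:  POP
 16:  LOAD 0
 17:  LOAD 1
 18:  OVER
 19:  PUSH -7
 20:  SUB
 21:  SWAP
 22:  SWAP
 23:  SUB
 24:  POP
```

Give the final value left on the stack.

PUSH 4   [4]
PUSH -2  [4, -2]
SWAP     [-2, 4]
POP      [-2]
DUP      [-2, -2]
EQ       [1]
PUSH -2  [1, -2]
NEG      [1, 2]
NEG      [1, -2]
SUB      [3]
STORE 0  []
LOAD 0   [3]
LOAD 0   [3, 3]
STORE 1  [3]
POP      []
LOAD 0   [3]
LOAD 1   [3, 3]
OVER     [3, 3, 3]
PUSH -7  [3, 3, 3, -7]
SUB      [3, 3, 10]
SWAP     [3, 10, 3]
SWAP     [3, 3, 10]
SUB      [3, -7]
POP      [3]

3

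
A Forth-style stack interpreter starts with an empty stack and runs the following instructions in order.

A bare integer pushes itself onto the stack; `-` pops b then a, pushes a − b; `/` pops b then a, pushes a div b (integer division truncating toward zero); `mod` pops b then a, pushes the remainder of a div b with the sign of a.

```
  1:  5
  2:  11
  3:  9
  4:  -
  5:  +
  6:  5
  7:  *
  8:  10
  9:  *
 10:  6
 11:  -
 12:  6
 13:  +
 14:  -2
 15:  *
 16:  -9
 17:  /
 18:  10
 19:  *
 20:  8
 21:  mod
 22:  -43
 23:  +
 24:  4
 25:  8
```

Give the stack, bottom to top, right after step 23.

5   -> [5]
11  -> [5, 11]
9   -> [5, 11, 9]
-   -> [5, 2]
+   -> [7]
5   -> [7, 5]
*   -> [35]
10  -> [35, 10]
*   -> [350]
6   -> [350, 6]
-   -> [344]
6   -> [344, 6]
+   -> [350]
-2  -> [350, -2]
*   -> [-700]
-9  -> [-700, -9]
/   -> [77]
10  -> [77, 10]
*   -> [770]
8   -> [770, 8]
mod -> [2]
-43 -> [2, -43]
+   -> [-41]

[-41]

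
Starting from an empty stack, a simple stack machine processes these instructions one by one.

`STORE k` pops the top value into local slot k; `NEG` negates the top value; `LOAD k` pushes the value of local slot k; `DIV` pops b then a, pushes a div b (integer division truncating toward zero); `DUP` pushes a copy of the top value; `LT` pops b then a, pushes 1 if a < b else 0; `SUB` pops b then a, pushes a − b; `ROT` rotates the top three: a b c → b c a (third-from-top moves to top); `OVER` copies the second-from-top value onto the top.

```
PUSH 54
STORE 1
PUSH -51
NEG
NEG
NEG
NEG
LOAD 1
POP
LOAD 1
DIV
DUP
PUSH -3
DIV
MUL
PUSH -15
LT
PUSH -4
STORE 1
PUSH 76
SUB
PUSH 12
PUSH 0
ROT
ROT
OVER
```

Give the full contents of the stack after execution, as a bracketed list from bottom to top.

[0, -76, 12, -76]

PUSH 54   54
STORE 1   (empty)
PUSH -51  -51
NEG       51
NEG       -51
NEG       51
NEG       -51
LOAD 1    -51 54
POP       -51
LOAD 1    -51 54
DIV       0
DUP       0 0
PUSH -3   0 0 -3
DIV       0 0
MUL       0
PUSH -15  0 -15
LT        0
PUSH -4   0 -4
STORE 1   0
PUSH 76   0 76
SUB       -76
PUSH 12   -76 12
PUSH 0    -76 12 0
ROT       12 0 -76
ROT       0 -76 12
OVER      0 -76 12 -76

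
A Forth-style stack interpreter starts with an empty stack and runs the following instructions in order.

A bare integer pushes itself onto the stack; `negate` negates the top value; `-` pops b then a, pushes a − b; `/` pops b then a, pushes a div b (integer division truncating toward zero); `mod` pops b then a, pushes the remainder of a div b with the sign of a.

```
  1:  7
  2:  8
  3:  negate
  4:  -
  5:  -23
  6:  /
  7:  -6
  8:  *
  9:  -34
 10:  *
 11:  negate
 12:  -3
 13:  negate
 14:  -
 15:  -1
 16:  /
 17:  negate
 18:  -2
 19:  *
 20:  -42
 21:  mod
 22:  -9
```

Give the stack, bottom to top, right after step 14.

[-3]

7      -> [7]
8      -> [7, 8]
negate -> [7, -8]
-      -> [15]
-23    -> [15, -23]
/      -> [0]
-6     -> [0, -6]
*      -> [0]
-34    -> [0, -34]
*      -> [0]
negate -> [0]
-3     -> [0, -3]
negate -> [0, 3]
-      -> [-3]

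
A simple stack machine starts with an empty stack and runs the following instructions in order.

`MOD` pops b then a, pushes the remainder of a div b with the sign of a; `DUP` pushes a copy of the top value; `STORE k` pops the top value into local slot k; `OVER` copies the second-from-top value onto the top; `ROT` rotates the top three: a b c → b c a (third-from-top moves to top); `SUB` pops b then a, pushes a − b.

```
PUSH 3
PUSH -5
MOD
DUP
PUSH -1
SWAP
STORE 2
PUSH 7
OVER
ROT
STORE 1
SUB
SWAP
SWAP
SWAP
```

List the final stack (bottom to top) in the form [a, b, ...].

PUSH 3  → 3
PUSH -5 → 3 -5
MOD     → 3
DUP     → 3 3
PUSH -1 → 3 3 -1
SWAP    → 3 -1 3
STORE 2 → 3 -1
PUSH 7  → 3 -1 7
OVER    → 3 -1 7 -1
ROT     → 3 7 -1 -1
STORE 1 → 3 7 -1
SUB     → 3 8
SWAP    → 8 3
SWAP    → 3 8
SWAP    → 8 3

[8, 3]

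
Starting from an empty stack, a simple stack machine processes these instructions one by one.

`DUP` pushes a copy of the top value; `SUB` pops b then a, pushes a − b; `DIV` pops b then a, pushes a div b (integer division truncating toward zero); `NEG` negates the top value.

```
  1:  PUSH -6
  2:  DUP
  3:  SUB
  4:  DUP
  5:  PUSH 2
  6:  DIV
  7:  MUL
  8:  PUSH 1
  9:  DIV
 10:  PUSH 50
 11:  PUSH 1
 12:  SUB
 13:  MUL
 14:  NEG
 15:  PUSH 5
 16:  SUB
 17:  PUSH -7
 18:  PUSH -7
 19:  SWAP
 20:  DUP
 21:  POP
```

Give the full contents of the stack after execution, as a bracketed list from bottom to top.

PUSH -6  -6
DUP      -6 -6
SUB      0
DUP      0 0
PUSH 2   0 0 2
DIV      0 0
MUL      0
PUSH 1   0 1
DIV      0
PUSH 50  0 50
PUSH 1   0 50 1
SUB      0 49
MUL      0
NEG      0
PUSH 5   0 5
SUB      -5
PUSH -7  -5 -7
PUSH -7  -5 -7 -7
SWAP     -5 -7 -7
DUP      -5 -7 -7 -7
POP      -5 -7 -7

[-5, -7, -7]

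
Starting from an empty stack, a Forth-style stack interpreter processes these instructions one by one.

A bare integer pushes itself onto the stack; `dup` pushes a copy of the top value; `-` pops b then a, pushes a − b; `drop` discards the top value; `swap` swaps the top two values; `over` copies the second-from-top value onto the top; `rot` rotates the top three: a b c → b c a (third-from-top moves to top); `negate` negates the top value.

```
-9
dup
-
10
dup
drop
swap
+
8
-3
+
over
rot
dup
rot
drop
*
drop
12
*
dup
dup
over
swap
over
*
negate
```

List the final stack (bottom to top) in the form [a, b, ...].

[60, 60, 60, -3600]

-9     → -9
dup    → -9 -9
-      → 0
10     → 0 10
dup    → 0 10 10
drop   → 0 10
swap   → 10 0
+      → 10
8      → 10 8
-3     → 10 8 -3
+      → 10 5
over   → 10 5 10
rot    → 5 10 10
dup    → 5 10 10 10
rot    → 5 10 10 10
drop   → 5 10 10
*      → 5 100
drop   → 5
12     → 5 12
*      → 60
dup    → 60 60
dup    → 60 60 60
over   → 60 60 60 60
swap   → 60 60 60 60
over   → 60 60 60 60 60
*      → 60 60 60 3600
negate → 60 60 60 -3600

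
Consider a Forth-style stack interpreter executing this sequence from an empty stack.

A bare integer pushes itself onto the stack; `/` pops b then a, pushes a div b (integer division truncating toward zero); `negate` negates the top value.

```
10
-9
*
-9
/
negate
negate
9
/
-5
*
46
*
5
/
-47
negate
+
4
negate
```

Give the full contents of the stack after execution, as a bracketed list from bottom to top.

10      10
-9      10 -9
*       -90
-9      -90 -9
/       10
negate  -10
negate  10
9       10 9
/       1
-5      1 -5
*       -5
46      -5 46
*       -230
5       -230 5
/       -46
-47     -46 -47
negate  -46 47
+       1
4       1 4
negate  1 -4

[1, -4]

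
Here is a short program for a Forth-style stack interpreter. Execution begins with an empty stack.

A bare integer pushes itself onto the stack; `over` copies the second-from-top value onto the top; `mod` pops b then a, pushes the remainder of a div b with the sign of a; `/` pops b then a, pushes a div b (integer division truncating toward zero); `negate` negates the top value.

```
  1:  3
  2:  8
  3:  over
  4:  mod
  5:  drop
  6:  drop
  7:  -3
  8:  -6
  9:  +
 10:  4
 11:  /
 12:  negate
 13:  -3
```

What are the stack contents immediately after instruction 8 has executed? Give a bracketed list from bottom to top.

[-3, -6]

3    → [3]
8    → [3, 8]
over → [3, 8, 3]
mod  → [3, 2]
drop → [3]
drop → []
-3   → [-3]
-6   → [-3, -6]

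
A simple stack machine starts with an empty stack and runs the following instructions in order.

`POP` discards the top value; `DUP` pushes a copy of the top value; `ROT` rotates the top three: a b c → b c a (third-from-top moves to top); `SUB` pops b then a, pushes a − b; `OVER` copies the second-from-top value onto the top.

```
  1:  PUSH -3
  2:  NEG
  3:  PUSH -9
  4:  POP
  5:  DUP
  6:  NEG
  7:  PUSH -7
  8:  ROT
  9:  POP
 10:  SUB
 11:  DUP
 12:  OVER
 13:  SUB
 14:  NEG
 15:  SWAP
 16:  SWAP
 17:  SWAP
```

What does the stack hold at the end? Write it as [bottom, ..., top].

PUSH -3 -> [-3]
NEG     -> [3]
PUSH -9 -> [3, -9]
POP     -> [3]
DUP     -> [3, 3]
NEG     -> [3, -3]
PUSH -7 -> [3, -3, -7]
ROT     -> [-3, -7, 3]
POP     -> [-3, -7]
SUB     -> [4]
DUP     -> [4, 4]
OVER    -> [4, 4, 4]
SUB     -> [4, 0]
NEG     -> [4, 0]
SWAP    -> [0, 4]
SWAP    -> [4, 0]
SWAP    -> [0, 4]

[0, 4]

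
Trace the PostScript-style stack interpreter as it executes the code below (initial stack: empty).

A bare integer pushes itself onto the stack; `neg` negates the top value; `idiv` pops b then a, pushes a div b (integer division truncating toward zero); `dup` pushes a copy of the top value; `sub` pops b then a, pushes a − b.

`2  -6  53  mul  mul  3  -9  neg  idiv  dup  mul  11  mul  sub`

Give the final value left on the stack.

-636

2    -> 2
-6   -> 2 -6
53   -> 2 -6 53
mul  -> 2 -318
mul  -> -636
3    -> -636 3
-9   -> -636 3 -9
neg  -> -636 3 9
idiv -> -636 0
dup  -> -636 0 0
mul  -> -636 0
11   -> -636 0 11
mul  -> -636 0
sub  -> -636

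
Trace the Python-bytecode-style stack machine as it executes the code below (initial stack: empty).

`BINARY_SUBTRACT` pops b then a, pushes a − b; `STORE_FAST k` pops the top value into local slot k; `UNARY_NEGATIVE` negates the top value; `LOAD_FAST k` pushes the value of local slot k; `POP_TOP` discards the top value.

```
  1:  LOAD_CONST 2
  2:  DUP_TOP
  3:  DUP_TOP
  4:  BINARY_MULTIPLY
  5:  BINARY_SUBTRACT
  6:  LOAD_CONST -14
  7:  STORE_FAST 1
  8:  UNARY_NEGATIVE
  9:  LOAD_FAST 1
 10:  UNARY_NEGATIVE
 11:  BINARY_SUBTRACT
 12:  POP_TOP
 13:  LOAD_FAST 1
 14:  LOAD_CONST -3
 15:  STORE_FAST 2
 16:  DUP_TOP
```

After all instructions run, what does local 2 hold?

-3

LOAD_CONST 2    → 2
DUP_TOP         → 2 2
DUP_TOP         → 2 2 2
BINARY_MULTIPLY → 2 4
BINARY_SUBTRACT → -2
LOAD_CONST -14  → -2 -14
STORE_FAST 1    → -2
UNARY_NEGATIVE  → 2
LOAD_FAST 1     → 2 -14
UNARY_NEGATIVE  → 2 14
BINARY_SUBTRACT → -12
POP_TOP         → (empty)
LOAD_FAST 1     → -14
LOAD_CONST -3   → -14 -3
STORE_FAST 2    → -14
DUP_TOP         → -14 -14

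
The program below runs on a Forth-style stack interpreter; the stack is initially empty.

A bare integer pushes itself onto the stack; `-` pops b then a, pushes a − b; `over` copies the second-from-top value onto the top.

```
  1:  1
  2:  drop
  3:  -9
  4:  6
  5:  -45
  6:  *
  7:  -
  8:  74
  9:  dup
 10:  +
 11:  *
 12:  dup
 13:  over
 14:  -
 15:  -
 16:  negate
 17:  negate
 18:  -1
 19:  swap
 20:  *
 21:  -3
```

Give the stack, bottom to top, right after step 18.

1      → [1]
drop   → []
-9     → [-9]
6      → [-9, 6]
-45    → [-9, 6, -45]
*      → [-9, -270]
-      → [261]
74     → [261, 74]
dup    → [261, 74, 74]
+      → [261, 148]
*      → [38628]
dup    → [38628, 38628]
over   → [38628, 38628, 38628]
-      → [38628, 0]
-      → [38628]
negate → [-38628]
negate → [38628]
-1     → [38628, -1]

[38628, -1]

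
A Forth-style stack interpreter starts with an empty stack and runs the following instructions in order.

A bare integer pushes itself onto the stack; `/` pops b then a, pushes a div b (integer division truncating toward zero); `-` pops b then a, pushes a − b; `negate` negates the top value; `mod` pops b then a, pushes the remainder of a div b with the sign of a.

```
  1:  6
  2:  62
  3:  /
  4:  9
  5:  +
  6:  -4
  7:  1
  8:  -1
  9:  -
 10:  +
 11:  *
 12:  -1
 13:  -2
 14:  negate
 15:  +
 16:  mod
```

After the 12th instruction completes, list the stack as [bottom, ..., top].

[-18, -1]

6  → [6]
62 → [6, 62]
/  → [0]
9  → [0, 9]
+  → [9]
-4 → [9, -4]
1  → [9, -4, 1]
-1 → [9, -4, 1, -1]
-  → [9, -4, 2]
+  → [9, -2]
*  → [-18]
-1 → [-18, -1]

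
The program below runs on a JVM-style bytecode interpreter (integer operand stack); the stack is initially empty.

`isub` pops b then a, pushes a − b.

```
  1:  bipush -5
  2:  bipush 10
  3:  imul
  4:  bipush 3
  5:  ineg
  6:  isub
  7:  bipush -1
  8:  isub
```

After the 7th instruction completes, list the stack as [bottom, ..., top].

[-47, -1]

bipush -5 → -5
bipush 10 → -5 10
imul      → -50
bipush 3  → -50 3
ineg      → -50 -3
isub      → -47
bipush -1 → -47 -1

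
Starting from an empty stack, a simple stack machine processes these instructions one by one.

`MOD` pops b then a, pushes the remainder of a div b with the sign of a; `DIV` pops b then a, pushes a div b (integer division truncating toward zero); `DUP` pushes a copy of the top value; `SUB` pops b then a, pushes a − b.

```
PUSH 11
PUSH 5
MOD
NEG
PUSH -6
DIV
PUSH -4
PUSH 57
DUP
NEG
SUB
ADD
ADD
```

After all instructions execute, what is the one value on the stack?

PUSH 11 : 11
PUSH 5  : 11 5
MOD     : 1
NEG     : -1
PUSH -6 : -1 -6
DIV     : 0
PUSH -4 : 0 -4
PUSH 57 : 0 -4 57
DUP     : 0 -4 57 57
NEG     : 0 -4 57 -57
SUB     : 0 -4 114
ADD     : 0 110
ADD     : 110

110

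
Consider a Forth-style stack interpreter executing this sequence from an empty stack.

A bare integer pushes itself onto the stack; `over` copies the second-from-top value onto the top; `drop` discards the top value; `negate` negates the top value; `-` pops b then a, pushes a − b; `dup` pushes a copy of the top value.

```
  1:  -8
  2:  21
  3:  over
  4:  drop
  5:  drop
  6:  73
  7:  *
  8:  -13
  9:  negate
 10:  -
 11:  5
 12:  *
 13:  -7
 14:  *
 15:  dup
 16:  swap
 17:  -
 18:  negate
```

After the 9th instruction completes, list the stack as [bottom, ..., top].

[-584, 13]

-8     → [-8]
21     → [-8, 21]
over   → [-8, 21, -8]
drop   → [-8, 21]
drop   → [-8]
73     → [-8, 73]
*      → [-584]
-13    → [-584, -13]
negate → [-584, 13]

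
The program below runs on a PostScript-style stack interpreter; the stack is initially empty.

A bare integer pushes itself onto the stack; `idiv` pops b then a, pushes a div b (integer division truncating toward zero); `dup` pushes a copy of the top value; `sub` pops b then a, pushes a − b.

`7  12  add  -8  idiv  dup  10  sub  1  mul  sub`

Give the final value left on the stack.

10

7    → 7
12   → 7 12
add  → 19
-8   → 19 -8
idiv → -2
dup  → -2 -2
10   → -2 -2 10
sub  → -2 -12
1    → -2 -12 1
mul  → -2 -12
sub  → 10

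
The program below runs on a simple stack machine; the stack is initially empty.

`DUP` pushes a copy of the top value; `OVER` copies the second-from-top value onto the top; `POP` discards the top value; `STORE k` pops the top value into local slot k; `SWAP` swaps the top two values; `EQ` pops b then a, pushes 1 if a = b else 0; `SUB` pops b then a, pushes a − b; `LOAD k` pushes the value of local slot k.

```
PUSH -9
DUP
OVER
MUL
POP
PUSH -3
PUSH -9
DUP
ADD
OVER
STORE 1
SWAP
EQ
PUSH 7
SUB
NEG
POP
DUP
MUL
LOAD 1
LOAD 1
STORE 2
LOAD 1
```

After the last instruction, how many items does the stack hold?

3

PUSH -9 → [-9]
DUP     → [-9, -9]
OVER    → [-9, -9, -9]
MUL     → [-9, 81]
POP     → [-9]
PUSH -3 → [-9, -3]
PUSH -9 → [-9, -3, -9]
DUP     → [-9, -3, -9, -9]
ADD     → [-9, -3, -18]
OVER    → [-9, -3, -18, -3]
STORE 1 → [-9, -3, -18]
SWAP    → [-9, -18, -3]
EQ      → [-9, 0]
PUSH 7  → [-9, 0, 7]
SUB     → [-9, -7]
NEG     → [-9, 7]
POP     → [-9]
DUP     → [-9, -9]
MUL     → [81]
LOAD 1  → [81, -3]
LOAD 1  → [81, -3, -3]
STORE 2 → [81, -3]
LOAD 1  → [81, -3, -3]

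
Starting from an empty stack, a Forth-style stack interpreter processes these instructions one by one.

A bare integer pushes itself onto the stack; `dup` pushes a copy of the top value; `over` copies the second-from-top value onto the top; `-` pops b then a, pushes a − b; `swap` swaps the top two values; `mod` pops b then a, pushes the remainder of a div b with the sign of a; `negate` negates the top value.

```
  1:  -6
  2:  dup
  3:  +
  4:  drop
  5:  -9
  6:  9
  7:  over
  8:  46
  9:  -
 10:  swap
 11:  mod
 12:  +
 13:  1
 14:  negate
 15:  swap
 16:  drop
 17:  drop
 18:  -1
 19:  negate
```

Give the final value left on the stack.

1

-6     -> [-6]
dup    -> [-6, -6]
+      -> [-12]
drop   -> []
-9     -> [-9]
9      -> [-9, 9]
over   -> [-9, 9, -9]
46     -> [-9, 9, -9, 46]
-      -> [-9, 9, -55]
swap   -> [-9, -55, 9]
mod    -> [-9, -1]
+      -> [-10]
1      -> [-10, 1]
negate -> [-10, -1]
swap   -> [-1, -10]
drop   -> [-1]
drop   -> []
-1     -> [-1]
negate -> [1]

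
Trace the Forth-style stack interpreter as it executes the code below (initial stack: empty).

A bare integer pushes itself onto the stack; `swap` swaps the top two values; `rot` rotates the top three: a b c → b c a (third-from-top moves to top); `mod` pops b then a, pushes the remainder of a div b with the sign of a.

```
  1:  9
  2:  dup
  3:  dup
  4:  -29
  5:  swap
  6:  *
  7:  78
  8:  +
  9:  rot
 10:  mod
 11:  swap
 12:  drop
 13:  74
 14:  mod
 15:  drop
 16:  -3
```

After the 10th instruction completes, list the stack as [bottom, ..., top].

[9, -3]

9    -> [9]
dup  -> [9, 9]
dup  -> [9, 9, 9]
-29  -> [9, 9, 9, -29]
swap -> [9, 9, -29, 9]
*    -> [9, 9, -261]
78   -> [9, 9, -261, 78]
+    -> [9, 9, -183]
rot  -> [9, -183, 9]
mod  -> [9, -3]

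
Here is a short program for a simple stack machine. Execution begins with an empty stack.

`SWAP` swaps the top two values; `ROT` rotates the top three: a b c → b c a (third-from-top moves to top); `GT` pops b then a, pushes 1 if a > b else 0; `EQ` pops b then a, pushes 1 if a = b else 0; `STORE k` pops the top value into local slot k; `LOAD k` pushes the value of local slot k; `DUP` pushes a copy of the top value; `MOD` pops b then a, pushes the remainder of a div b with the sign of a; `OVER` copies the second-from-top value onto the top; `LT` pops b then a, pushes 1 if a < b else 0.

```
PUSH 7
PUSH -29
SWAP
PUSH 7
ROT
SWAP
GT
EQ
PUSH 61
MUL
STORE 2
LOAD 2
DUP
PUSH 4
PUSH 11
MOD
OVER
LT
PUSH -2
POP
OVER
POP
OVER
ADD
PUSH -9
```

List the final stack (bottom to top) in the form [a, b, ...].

[0, 0, 0, -9]

PUSH 7   -> [7]
PUSH -29 -> [7, -29]
SWAP     -> [-29, 7]
PUSH 7   -> [-29, 7, 7]
ROT      -> [7, 7, -29]
SWAP     -> [7, -29, 7]
GT       -> [7, 0]
EQ       -> [0]
PUSH 61  -> [0, 61]
MUL      -> [0]
STORE 2  -> []
LOAD 2   -> [0]
DUP      -> [0, 0]
PUSH 4   -> [0, 0, 4]
PUSH 11  -> [0, 0, 4, 11]
MOD      -> [0, 0, 4]
OVER     -> [0, 0, 4, 0]
LT       -> [0, 0, 0]
PUSH -2  -> [0, 0, 0, -2]
POP      -> [0, 0, 0]
OVER     -> [0, 0, 0, 0]
POP      -> [0, 0, 0]
OVER     -> [0, 0, 0, 0]
ADD      -> [0, 0, 0]
PUSH -9  -> [0, 0, 0, -9]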